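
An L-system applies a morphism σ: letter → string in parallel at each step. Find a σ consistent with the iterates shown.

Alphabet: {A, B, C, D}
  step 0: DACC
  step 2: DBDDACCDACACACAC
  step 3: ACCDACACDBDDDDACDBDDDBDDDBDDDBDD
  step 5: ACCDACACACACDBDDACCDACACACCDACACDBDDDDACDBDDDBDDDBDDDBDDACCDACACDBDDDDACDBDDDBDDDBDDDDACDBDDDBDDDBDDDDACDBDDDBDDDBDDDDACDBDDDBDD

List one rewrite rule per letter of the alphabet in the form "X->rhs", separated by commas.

A->DB, B->CD, C->DD, D->AC

  step 2 ⇒ step 3: DBDDACCDACACACAC ⇒ AC·CD·AC·AC·DB·DD·DD·AC·DB·DD·DB·DD·DB·DD·DB·DD
    A ↦ DB
    B ↦ CD
    C ↦ DD
    D ↦ AC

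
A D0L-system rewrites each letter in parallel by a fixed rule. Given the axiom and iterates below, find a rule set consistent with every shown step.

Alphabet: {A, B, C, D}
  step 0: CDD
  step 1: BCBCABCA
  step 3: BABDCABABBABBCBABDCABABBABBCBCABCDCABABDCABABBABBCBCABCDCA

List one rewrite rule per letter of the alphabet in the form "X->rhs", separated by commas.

  step 0 ⇒ step 1: CDD ⇒ BC·BCA·BCA
    C ↦ BC
    D ↦ BCA
    A ↦ DCA  (constrained at step 1)
    B ↦ BAB  (constrained at step 1)

A->DCA, B->BAB, C->BC, D->BCA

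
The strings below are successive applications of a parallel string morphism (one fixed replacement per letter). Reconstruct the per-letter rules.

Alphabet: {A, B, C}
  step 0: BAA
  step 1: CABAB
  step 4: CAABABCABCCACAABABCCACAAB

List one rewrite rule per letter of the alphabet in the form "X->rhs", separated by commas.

A->AB, B->C, C->CA

  step 0 ⇒ step 1: BAA ⇒ C·AB·AB
    A ↦ AB
    B ↦ C
    C ↦ CA  (constrained at step 1)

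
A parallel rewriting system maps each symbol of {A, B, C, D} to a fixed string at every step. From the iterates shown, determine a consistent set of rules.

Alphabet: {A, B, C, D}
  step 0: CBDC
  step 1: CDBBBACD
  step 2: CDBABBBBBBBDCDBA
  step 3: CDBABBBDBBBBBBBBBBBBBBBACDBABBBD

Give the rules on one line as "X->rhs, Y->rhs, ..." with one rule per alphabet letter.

  step 2 ⇒ step 3: CDBABBBBBBBDCDBA ⇒ CD·BA·BB·BD·BB·BB·BB·BB·BB·BB·BB·BA·CD·BA·BB·BD
    A ↦ BD
    B ↦ BB
    C ↦ CD
    D ↦ BA

A->BD, B->BB, C->CD, D->BA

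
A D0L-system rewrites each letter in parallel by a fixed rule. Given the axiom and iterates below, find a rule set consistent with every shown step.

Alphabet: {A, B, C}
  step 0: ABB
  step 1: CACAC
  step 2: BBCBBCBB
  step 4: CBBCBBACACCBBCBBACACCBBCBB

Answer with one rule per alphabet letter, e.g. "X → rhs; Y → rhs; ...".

  step 1 ⇒ step 2: CACAC ⇒ BB·C·BB·C·BB
    A ↦ C
    C ↦ BB
  step 0 ⇒ step 1: ABB ⇒ C·AC·AC
    B ↦ AC

A->C, B->AC, C->BB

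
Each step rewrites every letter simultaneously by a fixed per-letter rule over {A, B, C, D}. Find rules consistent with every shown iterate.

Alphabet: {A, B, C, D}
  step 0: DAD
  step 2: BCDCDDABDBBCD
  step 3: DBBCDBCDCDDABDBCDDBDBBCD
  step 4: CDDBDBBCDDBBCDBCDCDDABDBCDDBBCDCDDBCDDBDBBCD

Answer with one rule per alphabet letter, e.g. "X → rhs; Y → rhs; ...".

A->DAB, B->DB, C->B, D->CD

  step 3 ⇒ step 4: DBBCDBCDCDDABDBCDDBDBBCD ⇒ CD·DB·DB·B·CD·DB·B·CD·B·CD·CD·DAB·DB·CD·DB·B·CD·CD·DB·CD·DB·DB·B·CD
    A ↦ DAB
    B ↦ DB
    C ↦ B
    D ↦ CD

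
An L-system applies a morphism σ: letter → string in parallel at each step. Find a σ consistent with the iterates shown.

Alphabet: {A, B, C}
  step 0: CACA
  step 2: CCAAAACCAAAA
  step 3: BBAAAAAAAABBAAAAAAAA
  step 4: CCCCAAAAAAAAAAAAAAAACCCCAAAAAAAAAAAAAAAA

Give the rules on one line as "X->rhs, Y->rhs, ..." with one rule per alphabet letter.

A->AA, B->CC, C->B

  step 3 ⇒ step 4: BBAAAAAAAABBAAAAAAAA ⇒ CC·CC·AA·AA·AA·AA·AA·AA·AA·AA·CC·CC·AA·AA·AA·AA·AA·AA·AA·AA
    A ↦ AA
    B ↦ CC
  step 2 ⇒ step 3: CCAAAACCAAAA ⇒ B·B·AA·AA·AA·AA·B·B·AA·AA·AA·AA
    C ↦ B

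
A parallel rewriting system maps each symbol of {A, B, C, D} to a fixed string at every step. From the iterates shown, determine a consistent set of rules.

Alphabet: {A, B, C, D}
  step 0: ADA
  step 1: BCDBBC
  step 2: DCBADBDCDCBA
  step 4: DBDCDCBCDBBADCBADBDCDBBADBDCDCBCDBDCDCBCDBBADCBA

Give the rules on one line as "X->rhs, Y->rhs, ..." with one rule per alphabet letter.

A->BC, B->DC, C->BA, D->DB

  step 1 ⇒ step 2: BCDBBC ⇒ DC·BA·DB·DC·DC·BA
    B ↦ DC
    C ↦ BA
    D ↦ DB
  step 0 ⇒ step 1: ADA ⇒ BC·DB·BC
    A ↦ BC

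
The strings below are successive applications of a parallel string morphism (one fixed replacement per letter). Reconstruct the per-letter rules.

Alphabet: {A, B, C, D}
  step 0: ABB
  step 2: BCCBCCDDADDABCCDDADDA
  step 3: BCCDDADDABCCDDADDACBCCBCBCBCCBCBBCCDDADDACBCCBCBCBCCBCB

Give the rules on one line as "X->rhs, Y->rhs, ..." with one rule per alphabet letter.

A->B, B->BCC, C->DDA, D->CBC

  step 2 ⇒ step 3: BCCBCCDDADDABCCDDADDA ⇒ BCC·DDA·DDA·BCC·DDA·DDA·CBC·CBC·B·CBC·CBC·B·BCC·DDA·DDA·CBC·CBC·B·CBC·CBC·B
    A ↦ B
    B ↦ BCC
    C ↦ DDA
    D ↦ CBC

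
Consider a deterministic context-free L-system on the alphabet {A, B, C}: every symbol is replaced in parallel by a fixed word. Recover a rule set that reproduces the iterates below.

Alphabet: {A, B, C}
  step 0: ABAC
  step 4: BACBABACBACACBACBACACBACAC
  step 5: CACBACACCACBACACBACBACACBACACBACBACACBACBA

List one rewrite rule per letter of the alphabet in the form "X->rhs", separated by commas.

  step 4 ⇒ step 5: BACBABACBACACBACBACACBACAC ⇒ CA·C·BA·CA·C·CA·C·BA·CA·C·BA·C·BA·CA·C·BA·CA·C·BA·C·BA·CA·C·BA·C·BA
    A ↦ C
    B ↦ CA
    C ↦ BA

A->C, B->CA, C->BA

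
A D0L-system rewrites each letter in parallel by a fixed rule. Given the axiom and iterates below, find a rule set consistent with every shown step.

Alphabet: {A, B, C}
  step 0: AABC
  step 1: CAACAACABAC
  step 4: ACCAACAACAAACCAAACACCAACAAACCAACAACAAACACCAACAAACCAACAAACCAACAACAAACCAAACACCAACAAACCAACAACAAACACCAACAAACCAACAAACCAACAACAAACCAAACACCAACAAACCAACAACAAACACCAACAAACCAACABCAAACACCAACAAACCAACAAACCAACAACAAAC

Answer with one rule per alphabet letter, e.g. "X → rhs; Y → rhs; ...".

A->CAA, B->CAB, C->AC

  step 0 ⇒ step 1: AABC ⇒ CAA·CAA·CAB·AC
    A ↦ CAA
    B ↦ CAB
    C ↦ AC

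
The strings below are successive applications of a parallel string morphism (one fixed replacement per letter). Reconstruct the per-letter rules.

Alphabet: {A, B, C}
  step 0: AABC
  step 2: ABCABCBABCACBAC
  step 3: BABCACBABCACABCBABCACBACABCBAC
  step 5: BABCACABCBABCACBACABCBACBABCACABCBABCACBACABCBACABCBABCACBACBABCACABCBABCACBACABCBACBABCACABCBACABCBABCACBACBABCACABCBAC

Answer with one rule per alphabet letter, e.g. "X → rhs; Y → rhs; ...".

A->B, B->ABC, C->AC

  step 2 ⇒ step 3: ABCABCBABCACBAC ⇒ B·ABC·AC·B·ABC·AC·ABC·B·ABC·AC·B·AC·ABC·B·AC
    A ↦ B
    B ↦ ABC
    C ↦ AC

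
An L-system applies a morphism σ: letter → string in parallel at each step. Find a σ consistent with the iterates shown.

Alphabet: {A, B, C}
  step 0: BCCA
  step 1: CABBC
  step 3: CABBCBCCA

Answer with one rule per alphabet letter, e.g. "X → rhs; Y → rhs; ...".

A->C, B->CA, C->B

  step 0 ⇒ step 1: BCCA ⇒ CA·B·B·C
    A ↦ C
    B ↦ CA
    C ↦ B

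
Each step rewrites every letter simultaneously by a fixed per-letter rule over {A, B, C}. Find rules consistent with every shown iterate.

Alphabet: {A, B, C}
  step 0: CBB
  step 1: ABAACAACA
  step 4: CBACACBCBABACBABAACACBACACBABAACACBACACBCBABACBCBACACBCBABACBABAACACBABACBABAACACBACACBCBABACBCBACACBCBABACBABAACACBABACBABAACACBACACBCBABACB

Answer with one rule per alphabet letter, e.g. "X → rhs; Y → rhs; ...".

A->CB, B->ACA, C->ABA

  step 0 ⇒ step 1: CBB ⇒ ABA·ACA·ACA
    B ↦ ACA
    C ↦ ABA
    A ↦ CB  (constrained at step 1)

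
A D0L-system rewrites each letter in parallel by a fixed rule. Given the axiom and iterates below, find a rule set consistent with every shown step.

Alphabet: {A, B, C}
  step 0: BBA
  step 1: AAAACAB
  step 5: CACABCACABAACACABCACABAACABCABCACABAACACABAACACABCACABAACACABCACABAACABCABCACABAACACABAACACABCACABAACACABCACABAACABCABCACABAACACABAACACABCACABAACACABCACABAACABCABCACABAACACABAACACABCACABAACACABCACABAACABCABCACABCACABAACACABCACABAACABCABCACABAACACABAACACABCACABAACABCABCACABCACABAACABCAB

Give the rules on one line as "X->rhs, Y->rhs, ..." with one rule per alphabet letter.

A->CAB, B->AA, C->CA

  step 0 ⇒ step 1: BBA ⇒ AA·AA·CAB
    A ↦ CAB
    B ↦ AA
    C ↦ CA  (constrained at step 1)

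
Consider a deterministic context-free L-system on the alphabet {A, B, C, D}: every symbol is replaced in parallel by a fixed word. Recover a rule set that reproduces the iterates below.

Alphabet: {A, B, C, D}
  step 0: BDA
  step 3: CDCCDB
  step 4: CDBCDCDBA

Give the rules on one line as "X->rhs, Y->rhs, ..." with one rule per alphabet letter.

A->C, B->A, C->CD, D->B

  step 3 ⇒ step 4: CDCCDB ⇒ CD·B·CD·CD·B·A
    B ↦ A
    C ↦ CD
    D ↦ B
    A ↦ C  (constrained at step 0)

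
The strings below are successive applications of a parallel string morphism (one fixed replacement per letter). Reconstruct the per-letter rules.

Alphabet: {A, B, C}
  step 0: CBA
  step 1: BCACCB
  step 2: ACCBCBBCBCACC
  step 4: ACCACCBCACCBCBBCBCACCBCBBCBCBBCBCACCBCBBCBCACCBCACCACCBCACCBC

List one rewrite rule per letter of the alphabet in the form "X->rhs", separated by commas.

A->B, B->ACC, C->BC

  step 1 ⇒ step 2: BCACCB ⇒ ACC·BC·B·BC·BC·ACC
    A ↦ B
    B ↦ ACC
    C ↦ BC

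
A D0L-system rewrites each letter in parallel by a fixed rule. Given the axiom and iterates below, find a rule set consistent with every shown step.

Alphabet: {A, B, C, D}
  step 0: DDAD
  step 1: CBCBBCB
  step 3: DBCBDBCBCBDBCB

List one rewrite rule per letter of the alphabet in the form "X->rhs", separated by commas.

A->B, B->D, C->BA, D->CB

  step 0 ⇒ step 1: DDAD ⇒ CB·CB·B·CB
    A ↦ B
    D ↦ CB
    B ↦ D  (constrained at step 1)
    C ↦ BA  (constrained at step 1)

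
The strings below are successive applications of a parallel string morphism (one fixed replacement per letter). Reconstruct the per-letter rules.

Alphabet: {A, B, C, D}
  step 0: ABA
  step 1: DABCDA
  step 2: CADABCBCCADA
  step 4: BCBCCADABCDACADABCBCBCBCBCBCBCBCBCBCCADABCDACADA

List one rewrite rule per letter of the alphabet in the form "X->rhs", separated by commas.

A->DA, B->BC, C->BC, D->CA

  step 1 ⇒ step 2: DABCDA ⇒ CA·DA·BC·BC·CA·DA
    A ↦ DA
    B ↦ BC
    C ↦ BC
    D ↦ CA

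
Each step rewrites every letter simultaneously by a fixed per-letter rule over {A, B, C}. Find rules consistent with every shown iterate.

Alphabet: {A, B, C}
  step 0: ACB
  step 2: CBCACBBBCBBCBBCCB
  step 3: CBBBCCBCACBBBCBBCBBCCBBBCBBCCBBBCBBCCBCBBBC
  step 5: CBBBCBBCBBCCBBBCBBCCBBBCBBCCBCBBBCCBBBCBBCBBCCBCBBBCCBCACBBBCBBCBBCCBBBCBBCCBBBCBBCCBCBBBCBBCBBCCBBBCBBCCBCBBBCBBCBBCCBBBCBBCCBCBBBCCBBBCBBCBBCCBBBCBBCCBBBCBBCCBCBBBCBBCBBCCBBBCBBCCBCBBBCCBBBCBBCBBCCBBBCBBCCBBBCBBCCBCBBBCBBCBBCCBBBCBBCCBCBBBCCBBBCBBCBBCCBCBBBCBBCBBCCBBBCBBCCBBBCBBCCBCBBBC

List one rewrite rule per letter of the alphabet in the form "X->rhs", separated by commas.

  step 2 ⇒ step 3: CBCACBBBCBBCBBCCB ⇒ CB·BBC·CB·CA·CB·BBC·BBC·BBC·CB·BBC·BBC·CB·BBC·BBC·CB·CB·BBC
    A ↦ CA
    B ↦ BBC
    C ↦ CB

A->CA, B->BBC, C->CB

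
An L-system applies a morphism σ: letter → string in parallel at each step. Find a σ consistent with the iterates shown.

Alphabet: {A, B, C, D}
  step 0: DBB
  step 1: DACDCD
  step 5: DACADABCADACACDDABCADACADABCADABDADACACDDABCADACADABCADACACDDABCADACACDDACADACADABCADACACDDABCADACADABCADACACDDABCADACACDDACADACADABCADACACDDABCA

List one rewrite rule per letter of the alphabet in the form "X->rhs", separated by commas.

  step 0 ⇒ step 1: DBB ⇒ DA·CD·CD
    B ↦ CD
    D ↦ DA
    A ↦ CA  (constrained at step 1)
    C ↦ DAB  (constrained at step 1)

A->CA, B->CD, C->DAB, D->DA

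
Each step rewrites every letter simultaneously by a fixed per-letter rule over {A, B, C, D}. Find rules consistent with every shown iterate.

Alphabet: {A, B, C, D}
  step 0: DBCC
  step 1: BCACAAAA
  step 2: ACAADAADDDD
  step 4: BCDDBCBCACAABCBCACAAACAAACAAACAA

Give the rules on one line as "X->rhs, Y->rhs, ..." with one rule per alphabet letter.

  step 1 ⇒ step 2: BCACAAAA ⇒ AC·AA·D·AA·D·D·D·D
    A ↦ D
    B ↦ AC
    C ↦ AA
  step 0 ⇒ step 1: DBCC ⇒ BC·AC·AA·AA
    D ↦ BC

A->D, B->AC, C->AA, D->BC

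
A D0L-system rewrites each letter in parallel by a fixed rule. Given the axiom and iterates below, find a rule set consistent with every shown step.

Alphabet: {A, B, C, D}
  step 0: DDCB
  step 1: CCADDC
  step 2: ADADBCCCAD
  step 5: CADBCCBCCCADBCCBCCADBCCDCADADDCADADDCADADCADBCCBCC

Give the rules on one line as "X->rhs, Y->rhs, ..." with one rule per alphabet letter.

  step 1 ⇒ step 2: CCADDC ⇒ AD·AD·BC·C·C·AD
    A ↦ BC
    C ↦ AD
    D ↦ C
  step 0 ⇒ step 1: DDCB ⇒ C·C·AD·DC
    B ↦ DC

A->BC, B->DC, C->AD, D->C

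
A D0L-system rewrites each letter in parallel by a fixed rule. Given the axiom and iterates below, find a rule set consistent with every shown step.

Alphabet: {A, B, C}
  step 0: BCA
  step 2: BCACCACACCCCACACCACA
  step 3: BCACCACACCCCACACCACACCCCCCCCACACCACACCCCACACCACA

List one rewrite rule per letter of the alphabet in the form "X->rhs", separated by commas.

  step 2 ⇒ step 3: BCACCACACCCCACACCACA ⇒ BCA·CC·ACA·CC·CC·ACA·CC·ACA·CC·CC·CC·CC·ACA·CC·ACA·CC·CC·ACA·CC·ACA
    A ↦ ACA
    B ↦ BCA
    C ↦ CC

A->ACA, B->BCA, C->CC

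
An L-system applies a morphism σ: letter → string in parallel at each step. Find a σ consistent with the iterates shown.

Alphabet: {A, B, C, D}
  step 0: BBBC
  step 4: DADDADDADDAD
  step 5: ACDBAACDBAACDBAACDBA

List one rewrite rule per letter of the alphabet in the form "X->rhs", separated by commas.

  step 4 ⇒ step 5: DADDADDADDAD ⇒ A·CDB·A·A·CDB·A·A·CDB·A·A·CDB·A
    A ↦ CDB
    D ↦ A
    B ↦ D  (constrained at step 0)
    C ↦ D  (constrained at step 0)

A->CDB, B->D, C->D, D->A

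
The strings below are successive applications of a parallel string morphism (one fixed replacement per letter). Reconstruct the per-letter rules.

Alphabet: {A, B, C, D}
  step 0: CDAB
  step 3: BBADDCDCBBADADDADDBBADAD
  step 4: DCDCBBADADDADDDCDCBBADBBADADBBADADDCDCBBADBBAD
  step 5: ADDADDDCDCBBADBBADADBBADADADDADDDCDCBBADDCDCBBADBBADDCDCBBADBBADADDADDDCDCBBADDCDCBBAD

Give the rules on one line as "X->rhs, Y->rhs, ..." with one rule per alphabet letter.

  step 4 ⇒ step 5: DCDCBBADADDADDDCDCBBADBBADADBBADADDCDCBBADBBAD ⇒ AD·D·AD·D·DC·DC·BB·AD·BB·AD·AD·BB·AD·AD·AD·D·AD·D·DC·DC·BB·AD·DC·DC·BB·AD·BB·AD·DC·DC·BB·AD·BB·AD·AD·D·AD·D·DC·DC·BB·AD·DC·DC·BB·AD
    A ↦ BB
    B ↦ DC
    C ↦ D
    D ↦ AD

A->BB, B->DC, C->D, D->AD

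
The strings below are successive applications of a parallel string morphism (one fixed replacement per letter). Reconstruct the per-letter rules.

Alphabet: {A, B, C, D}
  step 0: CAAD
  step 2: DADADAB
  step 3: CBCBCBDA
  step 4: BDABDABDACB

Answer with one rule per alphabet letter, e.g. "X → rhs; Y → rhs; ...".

  step 3 ⇒ step 4: CBCBCBDA ⇒ B·DA·B·DA·B·DA·C·B
    A ↦ B
    B ↦ DA
    C ↦ B
    D ↦ C

A->B, B->DA, C->B, D->C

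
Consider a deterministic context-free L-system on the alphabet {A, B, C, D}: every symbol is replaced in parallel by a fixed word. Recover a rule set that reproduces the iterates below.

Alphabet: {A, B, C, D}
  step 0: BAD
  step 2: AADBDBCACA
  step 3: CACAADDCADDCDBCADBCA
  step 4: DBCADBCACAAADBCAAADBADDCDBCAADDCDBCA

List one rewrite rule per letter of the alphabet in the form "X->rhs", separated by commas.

A->CA, B->DDC, C->DB, D->A

  step 3 ⇒ step 4: CACAADDCADDCDBCADBCA ⇒ DB·CA·DB·CA·CA·A·A·DB·CA·A·A·DB·A·DDC·DB·CA·A·DDC·DB·CA
    A ↦ CA
    B ↦ DDC
    C ↦ DB
    D ↦ A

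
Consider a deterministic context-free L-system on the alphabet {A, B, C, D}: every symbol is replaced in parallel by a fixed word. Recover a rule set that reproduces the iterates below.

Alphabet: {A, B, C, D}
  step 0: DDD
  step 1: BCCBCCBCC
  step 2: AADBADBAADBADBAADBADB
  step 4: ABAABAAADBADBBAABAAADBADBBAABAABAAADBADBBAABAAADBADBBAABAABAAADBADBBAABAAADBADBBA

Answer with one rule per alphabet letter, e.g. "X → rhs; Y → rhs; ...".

  step 1 ⇒ step 2: BCCBCCBCC ⇒ A·ADB·ADB·A·ADB·ADB·A·ADB·ADB
    B ↦ A
    C ↦ ADB
    A ↦ BA  (constrained at step 2)
  step 0 ⇒ step 1: DDD ⇒ BCC·BCC·BCC
    D ↦ BCC

A->BA, B->A, C->ADB, D->BCC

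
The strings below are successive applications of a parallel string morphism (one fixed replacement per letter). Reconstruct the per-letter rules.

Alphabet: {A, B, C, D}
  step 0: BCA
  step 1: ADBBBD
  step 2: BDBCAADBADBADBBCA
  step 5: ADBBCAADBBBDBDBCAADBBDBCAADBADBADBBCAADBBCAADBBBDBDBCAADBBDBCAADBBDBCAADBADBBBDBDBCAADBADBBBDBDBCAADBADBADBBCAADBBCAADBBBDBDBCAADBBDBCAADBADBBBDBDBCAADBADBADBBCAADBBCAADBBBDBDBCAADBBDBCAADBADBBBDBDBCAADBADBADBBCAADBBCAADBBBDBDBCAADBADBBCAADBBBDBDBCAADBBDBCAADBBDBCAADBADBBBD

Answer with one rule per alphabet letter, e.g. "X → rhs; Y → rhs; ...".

  step 1 ⇒ step 2: ADBBBD ⇒ BD·BCA·ADB·ADB·ADB·BCA
    A ↦ BD
    B ↦ ADB
    D ↦ BCA
  step 0 ⇒ step 1: BCA ⇒ ADB·B·BD
    C ↦ B

A->BD, B->ADB, C->B, D->BCA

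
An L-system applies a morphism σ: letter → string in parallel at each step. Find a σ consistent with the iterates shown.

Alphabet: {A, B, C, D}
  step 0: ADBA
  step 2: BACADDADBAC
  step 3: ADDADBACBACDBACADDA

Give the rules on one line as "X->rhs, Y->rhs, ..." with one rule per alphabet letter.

A->D, B->A, C->DA, D->BAC

  step 2 ⇒ step 3: BACADDADBAC ⇒ A·D·DA·D·BAC·BAC·D·BAC·A·D·DA
    A ↦ D
    B ↦ A
    C ↦ DA
    D ↦ BAC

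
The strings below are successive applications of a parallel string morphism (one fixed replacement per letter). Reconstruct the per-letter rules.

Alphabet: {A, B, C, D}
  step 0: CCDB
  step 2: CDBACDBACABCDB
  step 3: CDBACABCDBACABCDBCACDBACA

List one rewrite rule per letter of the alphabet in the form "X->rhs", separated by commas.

A->B, B->CA, C->CD, D->BA

  step 2 ⇒ step 3: CDBACDBACABCDB ⇒ CD·BA·CA·B·CD·BA·CA·B·CD·B·CA·CD·BA·CA
    A ↦ B
    B ↦ CA
    C ↦ CD
    D ↦ BA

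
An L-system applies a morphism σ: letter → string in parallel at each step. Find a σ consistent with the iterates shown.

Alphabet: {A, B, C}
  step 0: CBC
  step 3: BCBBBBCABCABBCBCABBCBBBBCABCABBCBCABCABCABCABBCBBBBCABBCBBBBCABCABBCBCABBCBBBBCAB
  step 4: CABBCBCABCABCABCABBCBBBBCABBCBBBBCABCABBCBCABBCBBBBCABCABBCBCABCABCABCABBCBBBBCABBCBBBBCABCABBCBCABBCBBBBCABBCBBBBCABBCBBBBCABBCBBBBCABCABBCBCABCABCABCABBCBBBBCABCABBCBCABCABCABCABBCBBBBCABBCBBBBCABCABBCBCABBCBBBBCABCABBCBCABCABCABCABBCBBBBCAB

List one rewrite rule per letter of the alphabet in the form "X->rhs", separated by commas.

A->BBB, B->CAB, C->BCB

  step 3 ⇒ step 4: BCBBBBCABCABBCBCABBCBBBBCABCABBCBCABCABCABCABBCBBBBCABBCBBBBCABCABBCBCABBCBBBBCAB ⇒ CAB·BCB·CAB·CAB·CAB·CAB·BCB·BBB·CAB·BCB·BBB·CAB·CAB·BCB·CAB·BCB·BBB·CAB·CAB·BCB·CAB·CAB·CAB·CAB·BCB·BBB·CAB·BCB·BBB·CAB·CAB·BCB·CAB·BCB·BBB·CAB·BCB·BBB·CAB·BCB·BBB·CAB·BCB·BBB·CAB·CAB·BCB·CAB·CAB·CAB·CAB·BCB·BBB·CAB·CAB·BCB·CAB·CAB·CAB·CAB·BCB·BBB·CAB·BCB·BBB·CAB·CAB·BCB·CAB·BCB·BBB·CAB·CAB·BCB·CAB·CAB·CAB·CAB·BCB·BBB·CAB
    A ↦ BBB
    B ↦ CAB
    C ↦ BCB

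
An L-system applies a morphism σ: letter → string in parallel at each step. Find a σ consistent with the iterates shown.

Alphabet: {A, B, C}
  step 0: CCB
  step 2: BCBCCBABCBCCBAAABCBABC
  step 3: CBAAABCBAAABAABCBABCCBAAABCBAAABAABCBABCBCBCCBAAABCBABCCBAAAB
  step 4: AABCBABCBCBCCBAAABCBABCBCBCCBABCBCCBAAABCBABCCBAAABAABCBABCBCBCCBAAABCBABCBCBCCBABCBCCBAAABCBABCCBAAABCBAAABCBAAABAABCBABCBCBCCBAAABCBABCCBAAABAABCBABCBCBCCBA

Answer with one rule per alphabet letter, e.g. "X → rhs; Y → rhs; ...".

A->BC, B->CBA, C->AAB

  step 3 ⇒ step 4: CBAAABCBAAABAABCBABCCBAAABCBAAABAABCBABCBCBCCBAAABCBABCCBAAAB ⇒ AAB·CBA·BC·BC·BC·CBA·AAB·CBA·BC·BC·BC·CBA·BC·BC·CBA·AAB·CBA·BC·CBA·AAB·AAB·CBA·BC·BC·BC·CBA·AAB·CBA·BC·BC·BC·CBA·BC·BC·CBA·AAB·CBA·BC·CBA·AAB·CBA·AAB·CBA·AAB·AAB·CBA·BC·BC·BC·CBA·AAB·CBA·BC·CBA·AAB·AAB·CBA·BC·BC·BC·CBA
    A ↦ BC
    B ↦ CBA
    C ↦ AAB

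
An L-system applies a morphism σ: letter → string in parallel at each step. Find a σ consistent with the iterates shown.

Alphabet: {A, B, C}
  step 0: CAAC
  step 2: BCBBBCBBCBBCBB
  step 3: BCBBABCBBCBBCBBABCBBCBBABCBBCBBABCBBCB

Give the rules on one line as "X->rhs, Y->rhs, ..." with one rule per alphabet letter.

  step 2 ⇒ step 3: BCBBBCBBCBBCBB ⇒ BCB·BA·BCB·BCB·BCB·BA·BCB·BCB·BA·BCB·BCB·BA·BCB·BCB
    B ↦ BCB
    C ↦ BA
    A ↦ B  (constrained at step 0)

A->B, B->BCB, C->BA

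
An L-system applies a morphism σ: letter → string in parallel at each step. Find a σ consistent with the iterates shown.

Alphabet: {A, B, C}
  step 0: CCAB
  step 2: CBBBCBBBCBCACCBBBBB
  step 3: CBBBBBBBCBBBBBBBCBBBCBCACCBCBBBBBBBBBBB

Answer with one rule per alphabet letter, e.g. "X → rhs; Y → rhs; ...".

A->CAC, B->BB, C->CB

  step 2 ⇒ step 3: CBBBCBBBCBCACCBBBBB ⇒ CB·BB·BB·BB·CB·BB·BB·BB·CB·BB·CB·CAC·CB·CB·BB·BB·BB·BB·BB
    A ↦ CAC
    B ↦ BB
    C ↦ CB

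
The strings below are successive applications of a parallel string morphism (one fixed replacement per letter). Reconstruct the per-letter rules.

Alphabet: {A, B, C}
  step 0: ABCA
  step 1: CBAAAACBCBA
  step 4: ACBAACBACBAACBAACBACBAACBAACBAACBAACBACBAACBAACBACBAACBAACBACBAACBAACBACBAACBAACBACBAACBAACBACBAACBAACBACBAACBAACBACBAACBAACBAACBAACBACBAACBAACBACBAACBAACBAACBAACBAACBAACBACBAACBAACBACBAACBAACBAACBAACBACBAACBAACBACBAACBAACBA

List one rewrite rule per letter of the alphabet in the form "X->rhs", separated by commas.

A->CBA, B->AA, C->ACB

  step 0 ⇒ step 1: ABCA ⇒ CBA·AA·ACB·CBA
    A ↦ CBA
    B ↦ AA
    C ↦ ACB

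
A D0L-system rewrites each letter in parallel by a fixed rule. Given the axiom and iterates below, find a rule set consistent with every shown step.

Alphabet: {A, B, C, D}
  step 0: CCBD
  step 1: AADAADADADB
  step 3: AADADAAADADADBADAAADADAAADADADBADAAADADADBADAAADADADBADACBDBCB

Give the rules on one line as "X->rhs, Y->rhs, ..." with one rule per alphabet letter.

A->CB, B->ADA, C->AAD, D->DB

  step 0 ⇒ step 1: CCBD ⇒ AAD·AAD·ADA·DB
    B ↦ ADA
    C ↦ AAD
    D ↦ DB
    A ↦ CB  (constrained at step 1)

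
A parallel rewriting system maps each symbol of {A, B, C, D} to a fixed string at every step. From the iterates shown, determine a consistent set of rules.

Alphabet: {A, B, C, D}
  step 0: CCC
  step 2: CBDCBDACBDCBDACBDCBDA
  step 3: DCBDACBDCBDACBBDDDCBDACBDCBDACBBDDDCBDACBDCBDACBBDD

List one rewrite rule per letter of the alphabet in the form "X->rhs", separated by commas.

A->BDD, B->DA, C->DCB, D->CB

  step 2 ⇒ step 3: CBDCBDACBDCBDACBDCBDA ⇒ DCB·DA·CB·DCB·DA·CB·BDD·DCB·DA·CB·DCB·DA·CB·BDD·DCB·DA·CB·DCB·DA·CB·BDD
    A ↦ BDD
    B ↦ DA
    C ↦ DCB
    D ↦ CB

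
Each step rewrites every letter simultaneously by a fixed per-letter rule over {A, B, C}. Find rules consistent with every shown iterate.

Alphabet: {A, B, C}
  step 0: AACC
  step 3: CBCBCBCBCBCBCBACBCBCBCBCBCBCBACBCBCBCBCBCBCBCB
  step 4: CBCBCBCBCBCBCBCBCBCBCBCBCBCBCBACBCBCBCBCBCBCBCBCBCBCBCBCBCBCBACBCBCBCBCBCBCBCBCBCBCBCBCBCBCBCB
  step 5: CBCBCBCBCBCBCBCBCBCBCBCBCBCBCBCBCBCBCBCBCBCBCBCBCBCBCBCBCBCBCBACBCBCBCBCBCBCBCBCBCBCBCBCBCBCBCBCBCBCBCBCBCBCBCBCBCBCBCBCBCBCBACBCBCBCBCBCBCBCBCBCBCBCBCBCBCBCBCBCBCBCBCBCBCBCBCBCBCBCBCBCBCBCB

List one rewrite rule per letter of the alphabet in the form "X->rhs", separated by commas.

  step 4 ⇒ step 5: CBCBCBCBCBCBCBCBCBCBCBCBCBCBCBACBCBCBCBCBCBCBCBCBCBCBCBCBCBCBACBCBCBCBCBCBCBCBCBCBCBCBCBCBCBCB ⇒ CB·CB·CB·CB·CB·CB·CB·CB·CB·CB·CB·CB·CB·CB·CB·CB·CB·CB·CB·CB·CB·CB·CB·CB·CB·CB·CB·CB·CB·CB·CBA·CB·CB·CB·CB·CB·CB·CB·CB·CB·CB·CB·CB·CB·CB·CB·CB·CB·CB·CB·CB·CB·CB·CB·CB·CB·CB·CB·CB·CB·CB·CBA·CB·CB·CB·CB·CB·CB·CB·CB·CB·CB·CB·CB·CB·CB·CB·CB·CB·CB·CB·CB·CB·CB·CB·CB·CB·CB·CB·CB·CB·CB·CB·CB
    A ↦ CBA
    B ↦ CB
    C ↦ CB

A->CBA, B->CB, C->CB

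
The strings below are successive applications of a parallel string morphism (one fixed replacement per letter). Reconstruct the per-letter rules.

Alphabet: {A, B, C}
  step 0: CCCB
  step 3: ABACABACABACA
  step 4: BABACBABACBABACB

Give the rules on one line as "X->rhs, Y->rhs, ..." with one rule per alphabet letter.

  step 3 ⇒ step 4: ABACABACABACA ⇒ B·A·B·AC·B·A·B·AC·B·A·B·AC·B
    A ↦ B
    B ↦ A
    C ↦ AC

A->B, B->A, C->AC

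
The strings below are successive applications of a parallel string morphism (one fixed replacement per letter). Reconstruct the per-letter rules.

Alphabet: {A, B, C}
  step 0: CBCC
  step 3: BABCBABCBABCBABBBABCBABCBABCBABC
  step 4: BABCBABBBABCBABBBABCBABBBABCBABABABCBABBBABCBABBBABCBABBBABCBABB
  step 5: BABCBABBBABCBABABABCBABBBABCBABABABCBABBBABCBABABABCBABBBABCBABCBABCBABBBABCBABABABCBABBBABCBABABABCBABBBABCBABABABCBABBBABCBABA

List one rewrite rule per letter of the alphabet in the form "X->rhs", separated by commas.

A->BC, B->BA, C->BB

  step 4 ⇒ step 5: BABCBABBBABCBABBBABCBABBBABCBABABABCBABBBABCBABBBABCBABBBABCBABB ⇒ BA·BC·BA·BB·BA·BC·BA·BA·BA·BC·BA·BB·BA·BC·BA·BA·BA·BC·BA·BB·BA·BC·BA·BA·BA·BC·BA·BB·BA·BC·BA·BC·BA·BC·BA·BB·BA·BC·BA·BA·BA·BC·BA·BB·BA·BC·BA·BA·BA·BC·BA·BB·BA·BC·BA·BA·BA·BC·BA·BB·BA·BC·BA·BA
    A ↦ BC
    B ↦ BA
    C ↦ BB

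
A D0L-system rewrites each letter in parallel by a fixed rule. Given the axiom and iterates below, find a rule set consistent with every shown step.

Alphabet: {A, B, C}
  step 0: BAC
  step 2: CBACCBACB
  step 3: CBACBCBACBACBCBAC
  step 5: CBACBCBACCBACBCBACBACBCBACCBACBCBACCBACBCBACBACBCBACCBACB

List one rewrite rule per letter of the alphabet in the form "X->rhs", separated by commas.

  step 2 ⇒ step 3: CBACCBACB ⇒ CBA·C·B·CBA·CBA·C·B·CBA·C
    A ↦ B
    B ↦ C
    C ↦ CBA

A->B, B->C, C->CBA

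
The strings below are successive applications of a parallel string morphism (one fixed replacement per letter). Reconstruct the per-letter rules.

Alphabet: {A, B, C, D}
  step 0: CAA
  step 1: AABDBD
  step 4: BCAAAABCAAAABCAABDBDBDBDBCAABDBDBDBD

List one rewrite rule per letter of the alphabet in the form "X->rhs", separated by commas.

A->BD, B->BC, C->AA, D->C

  step 0 ⇒ step 1: CAA ⇒ AA·BD·BD
    A ↦ BD
    C ↦ AA
    B ↦ BC  (constrained at step 1)
    D ↦ C  (constrained at step 1)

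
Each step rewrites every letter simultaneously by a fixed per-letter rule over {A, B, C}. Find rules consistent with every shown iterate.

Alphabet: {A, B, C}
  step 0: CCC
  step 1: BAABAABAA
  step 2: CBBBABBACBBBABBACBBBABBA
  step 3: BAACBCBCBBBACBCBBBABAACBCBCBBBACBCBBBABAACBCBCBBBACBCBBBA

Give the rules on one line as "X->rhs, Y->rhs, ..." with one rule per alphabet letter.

  step 2 ⇒ step 3: CBBBABBACBBBABBACBBBABBA ⇒ BAA·CB·CB·CB·BBA·CB·CB·BBA·BAA·CB·CB·CB·BBA·CB·CB·BBA·BAA·CB·CB·CB·BBA·CB·CB·BBA
    A ↦ BBA
    B ↦ CB
    C ↦ BAA

A->BBA, B->CB, C->BAA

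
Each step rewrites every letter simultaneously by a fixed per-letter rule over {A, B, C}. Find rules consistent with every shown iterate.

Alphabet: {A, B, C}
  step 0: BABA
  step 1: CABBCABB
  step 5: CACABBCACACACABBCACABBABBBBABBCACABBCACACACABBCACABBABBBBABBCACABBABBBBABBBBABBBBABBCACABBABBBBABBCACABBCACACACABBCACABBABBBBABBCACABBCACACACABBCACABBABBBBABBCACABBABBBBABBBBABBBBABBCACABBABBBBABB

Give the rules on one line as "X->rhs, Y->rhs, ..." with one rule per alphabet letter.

  step 0 ⇒ step 1: BABA ⇒ CA·BB·CA·BB
    A ↦ BB
    B ↦ CA
    C ↦ BBA  (constrained at step 1)

A->BB, B->CA, C->BBA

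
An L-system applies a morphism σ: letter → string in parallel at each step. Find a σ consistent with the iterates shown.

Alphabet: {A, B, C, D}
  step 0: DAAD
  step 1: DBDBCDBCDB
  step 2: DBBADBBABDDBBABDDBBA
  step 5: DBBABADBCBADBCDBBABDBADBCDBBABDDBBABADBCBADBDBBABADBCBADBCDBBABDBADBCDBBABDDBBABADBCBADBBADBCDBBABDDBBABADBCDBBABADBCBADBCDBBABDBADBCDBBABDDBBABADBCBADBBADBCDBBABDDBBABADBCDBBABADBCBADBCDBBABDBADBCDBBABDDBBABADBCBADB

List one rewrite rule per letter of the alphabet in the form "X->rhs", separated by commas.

  step 1 ⇒ step 2: DBDBCDBCDB ⇒ DB·BA·DB·BA·BD·DB·BA·BD·DB·BA
    B ↦ BA
    C ↦ BD
    D ↦ DB
  step 0 ⇒ step 1: DAAD ⇒ DB·DBC·DBC·DB
    A ↦ DBC

A->DBC, B->BA, C->BD, D->DB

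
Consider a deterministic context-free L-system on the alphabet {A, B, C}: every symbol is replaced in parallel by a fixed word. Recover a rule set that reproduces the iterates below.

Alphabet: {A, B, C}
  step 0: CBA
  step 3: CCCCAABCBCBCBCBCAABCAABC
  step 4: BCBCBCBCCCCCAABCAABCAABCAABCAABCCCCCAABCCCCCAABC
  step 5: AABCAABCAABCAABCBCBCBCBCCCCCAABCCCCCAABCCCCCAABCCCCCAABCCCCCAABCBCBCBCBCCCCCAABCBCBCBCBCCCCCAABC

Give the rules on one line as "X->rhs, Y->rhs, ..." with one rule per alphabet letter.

  step 4 ⇒ step 5: BCBCBCBCCCCCAABCAABCAABCAABCAABCCCCCAABCCCCCAABC ⇒ AA·BC·AA·BC·AA·BC·AA·BC·BC·BC·BC·BC·CC·CC·AA·BC·CC·CC·AA·BC·CC·CC·AA·BC·CC·CC·AA·BC·CC·CC·AA·BC·BC·BC·BC·BC·CC·CC·AA·BC·BC·BC·BC·BC·CC·CC·AA·BC
    A ↦ CC
    B ↦ AA
    C ↦ BC

A->CC, B->AA, C->BC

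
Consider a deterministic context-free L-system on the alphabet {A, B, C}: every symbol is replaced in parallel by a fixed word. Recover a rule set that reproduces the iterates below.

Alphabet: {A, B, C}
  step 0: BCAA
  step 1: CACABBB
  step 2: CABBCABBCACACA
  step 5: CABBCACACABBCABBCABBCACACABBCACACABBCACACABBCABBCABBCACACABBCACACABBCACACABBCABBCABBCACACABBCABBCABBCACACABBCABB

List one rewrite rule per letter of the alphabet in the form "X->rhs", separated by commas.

  step 1 ⇒ step 2: CACABBB ⇒ CAB·B·CAB·B·CA·CA·CA
    A ↦ B
    B ↦ CA
    C ↦ CAB

A->B, B->CA, C->CAB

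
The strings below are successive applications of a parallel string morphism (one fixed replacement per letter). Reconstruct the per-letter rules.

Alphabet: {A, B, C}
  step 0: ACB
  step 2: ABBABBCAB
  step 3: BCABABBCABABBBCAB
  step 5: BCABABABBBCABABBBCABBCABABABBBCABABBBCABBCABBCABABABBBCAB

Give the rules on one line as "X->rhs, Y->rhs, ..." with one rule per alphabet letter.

A->BC, B->AB, C->B

  step 2 ⇒ step 3: ABBABBCAB ⇒ BC·AB·AB·BC·AB·AB·B·BC·AB
    A ↦ BC
    B ↦ AB
    C ↦ B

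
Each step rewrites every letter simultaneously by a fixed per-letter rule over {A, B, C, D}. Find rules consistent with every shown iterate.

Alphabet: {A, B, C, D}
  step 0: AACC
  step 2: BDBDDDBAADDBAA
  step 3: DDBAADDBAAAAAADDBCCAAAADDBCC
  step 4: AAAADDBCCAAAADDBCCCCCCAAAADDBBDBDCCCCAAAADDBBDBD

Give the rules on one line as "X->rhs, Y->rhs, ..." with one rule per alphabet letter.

A->C, B->DDB, C->BD, D->AA

  step 3 ⇒ step 4: DDBAADDBAAAAAADDBCCAAAADDBCC ⇒ AA·AA·DDB·C·C·AA·AA·DDB·C·C·C·C·C·C·AA·AA·DDB·BD·BD·C·C·C·C·AA·AA·DDB·BD·BD
    A ↦ C
    B ↦ DDB
    C ↦ BD
    D ↦ AA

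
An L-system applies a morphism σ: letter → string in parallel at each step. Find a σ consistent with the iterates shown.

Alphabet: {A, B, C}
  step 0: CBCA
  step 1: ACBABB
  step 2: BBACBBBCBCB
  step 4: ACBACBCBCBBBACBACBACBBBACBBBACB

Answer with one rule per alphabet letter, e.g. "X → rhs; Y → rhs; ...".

A->BB, B->CB, C->A

  step 1 ⇒ step 2: ACBABB ⇒ BB·A·CB·BB·CB·CB
    A ↦ BB
    B ↦ CB
    C ↦ A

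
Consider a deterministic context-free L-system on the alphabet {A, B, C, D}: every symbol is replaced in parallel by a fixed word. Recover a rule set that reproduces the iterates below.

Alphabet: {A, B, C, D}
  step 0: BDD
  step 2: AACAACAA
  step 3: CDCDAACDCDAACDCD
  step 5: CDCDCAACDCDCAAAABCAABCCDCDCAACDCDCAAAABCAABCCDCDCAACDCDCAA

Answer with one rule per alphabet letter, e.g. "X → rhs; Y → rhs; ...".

  step 2 ⇒ step 3: AACAACAA ⇒ CD·CD·AA·CD·CD·AA·CD·CD
    A ↦ CD
    C ↦ AA
    B ↦ C  (constrained at step 0)
    D ↦ BC  (constrained at step 0)

A->CD, B->C, C->AA, D->BC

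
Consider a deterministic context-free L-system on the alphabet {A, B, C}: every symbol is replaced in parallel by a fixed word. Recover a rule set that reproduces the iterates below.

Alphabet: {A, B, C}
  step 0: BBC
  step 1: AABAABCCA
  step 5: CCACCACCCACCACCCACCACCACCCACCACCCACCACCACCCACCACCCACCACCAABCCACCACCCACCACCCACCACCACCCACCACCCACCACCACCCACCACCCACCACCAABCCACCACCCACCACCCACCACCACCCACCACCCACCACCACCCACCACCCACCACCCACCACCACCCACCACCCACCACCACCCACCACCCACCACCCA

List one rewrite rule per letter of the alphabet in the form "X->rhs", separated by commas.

  step 0 ⇒ step 1: BBC ⇒ AAB·AAB·CCA
    B ↦ AAB
    C ↦ CCA
    A ↦ C  (constrained at step 1)

A->C, B->AAB, C->CCA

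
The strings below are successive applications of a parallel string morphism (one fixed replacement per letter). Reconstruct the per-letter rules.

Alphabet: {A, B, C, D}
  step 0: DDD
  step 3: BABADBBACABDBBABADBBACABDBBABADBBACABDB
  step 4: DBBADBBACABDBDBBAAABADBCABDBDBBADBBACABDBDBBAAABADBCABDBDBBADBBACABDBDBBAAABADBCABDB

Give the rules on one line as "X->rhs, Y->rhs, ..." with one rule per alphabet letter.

  step 3 ⇒ step 4: BABADBBACABDBBABADBBACABDBBABADBBACABDB ⇒ DB·BA·DB·BA·CAB·DB·DB·BA·AA·BA·DB·CAB·DB·DB·BA·DB·BA·CAB·DB·DB·BA·AA·BA·DB·CAB·DB·DB·BA·DB·BA·CAB·DB·DB·BA·AA·BA·DB·CAB·DB
    A ↦ BA
    B ↦ DB
    C ↦ AA
    D ↦ CAB

A->BA, B->DB, C->AA, D->CAB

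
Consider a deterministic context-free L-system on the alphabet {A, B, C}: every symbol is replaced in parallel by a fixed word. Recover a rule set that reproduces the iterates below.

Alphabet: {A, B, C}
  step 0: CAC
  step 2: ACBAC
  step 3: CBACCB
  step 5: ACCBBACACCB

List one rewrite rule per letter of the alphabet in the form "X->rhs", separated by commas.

  step 2 ⇒ step 3: ACBAC ⇒ C·B·AC·C·B
    A ↦ C
    B ↦ AC
    C ↦ B

A->C, B->AC, C->B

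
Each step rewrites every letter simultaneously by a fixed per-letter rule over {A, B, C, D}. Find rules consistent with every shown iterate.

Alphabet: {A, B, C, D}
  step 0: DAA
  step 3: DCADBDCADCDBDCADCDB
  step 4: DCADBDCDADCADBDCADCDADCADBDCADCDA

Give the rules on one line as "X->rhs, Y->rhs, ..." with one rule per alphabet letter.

A->DB, B->DA, C->A, D->DC

  step 3 ⇒ step 4: DCADBDCADCDBDCADCDB ⇒ DC·A·DB·DC·DA·DC·A·DB·DC·A·DC·DA·DC·A·DB·DC·A·DC·DA
    A ↦ DB
    B ↦ DA
    C ↦ A
    D ↦ DC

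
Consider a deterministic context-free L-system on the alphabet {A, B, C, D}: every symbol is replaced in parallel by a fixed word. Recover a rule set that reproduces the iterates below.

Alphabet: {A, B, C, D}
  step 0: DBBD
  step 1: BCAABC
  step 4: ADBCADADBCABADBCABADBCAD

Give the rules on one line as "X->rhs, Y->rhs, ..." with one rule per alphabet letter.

A->AD, B->A, C->B, D->BC

  step 0 ⇒ step 1: DBBD ⇒ BC·A·A·BC
    B ↦ A
    D ↦ BC
    A ↦ AD  (constrained at step 1)
    C ↦ B  (constrained at step 1)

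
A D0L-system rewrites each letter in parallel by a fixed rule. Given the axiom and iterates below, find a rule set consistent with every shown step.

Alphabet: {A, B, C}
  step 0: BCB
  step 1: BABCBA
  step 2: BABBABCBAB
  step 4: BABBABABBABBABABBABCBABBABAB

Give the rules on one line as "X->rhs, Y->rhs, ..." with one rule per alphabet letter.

A->B, B->BA, C->BC

  step 1 ⇒ step 2: BABCBA ⇒ BA·B·BA·BC·BA·B
    A ↦ B
    B ↦ BA
    C ↦ BC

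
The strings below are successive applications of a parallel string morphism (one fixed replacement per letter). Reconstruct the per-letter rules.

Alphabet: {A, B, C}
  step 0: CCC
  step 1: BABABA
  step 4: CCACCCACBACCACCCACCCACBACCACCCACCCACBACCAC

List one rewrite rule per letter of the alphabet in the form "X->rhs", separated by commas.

A->C, B->CCA, C->BA

  step 0 ⇒ step 1: CCC ⇒ BA·BA·BA
    C ↦ BA
    A ↦ C  (constrained at step 1)
    B ↦ CCA  (constrained at step 1)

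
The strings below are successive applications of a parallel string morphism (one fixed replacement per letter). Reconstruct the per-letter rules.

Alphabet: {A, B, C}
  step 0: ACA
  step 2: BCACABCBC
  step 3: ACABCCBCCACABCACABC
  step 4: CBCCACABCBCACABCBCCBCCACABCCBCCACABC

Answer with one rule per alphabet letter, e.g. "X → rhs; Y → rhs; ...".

  step 3 ⇒ step 4: ACABCCBCCACABCACABC ⇒ C·BC·C·ACA·BC·BC·ACA·BC·BC·C·BC·C·ACA·BC·C·BC·C·ACA·BC
    A ↦ C
    B ↦ ACA
    C ↦ BC

A->C, B->ACA, C->BC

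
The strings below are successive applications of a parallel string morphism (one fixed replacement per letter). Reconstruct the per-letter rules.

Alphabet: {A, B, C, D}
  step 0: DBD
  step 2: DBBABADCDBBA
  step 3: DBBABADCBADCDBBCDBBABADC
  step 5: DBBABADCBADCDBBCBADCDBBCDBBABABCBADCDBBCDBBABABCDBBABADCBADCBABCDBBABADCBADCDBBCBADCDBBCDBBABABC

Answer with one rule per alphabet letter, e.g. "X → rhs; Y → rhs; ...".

  step 2 ⇒ step 3: DBBABADCDBBA ⇒ DB·BA·BA·DC·BA·DC·DB·BC·DB·BA·BA·DC
    A ↦ DC
    B ↦ BA
    C ↦ BC
    D ↦ DB

A->DC, B->BA, C->BC, D->DB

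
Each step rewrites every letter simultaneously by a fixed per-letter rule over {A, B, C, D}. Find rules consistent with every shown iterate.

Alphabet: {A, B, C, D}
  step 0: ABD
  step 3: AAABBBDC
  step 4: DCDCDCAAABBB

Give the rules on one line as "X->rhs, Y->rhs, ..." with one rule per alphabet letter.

A->DC, B->A, C->BB, D->B

  step 3 ⇒ step 4: AAABBBDC ⇒ DC·DC·DC·A·A·A·B·BB
    A ↦ DC
    B ↦ A
    C ↦ BB
    D ↦ B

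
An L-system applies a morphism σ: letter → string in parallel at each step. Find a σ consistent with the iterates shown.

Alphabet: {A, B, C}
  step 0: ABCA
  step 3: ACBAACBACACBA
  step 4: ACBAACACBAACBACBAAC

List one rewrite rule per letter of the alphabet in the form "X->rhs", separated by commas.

A->AC, B->A, C->B

  step 3 ⇒ step 4: ACBAACBACACBA ⇒ AC·B·A·AC·AC·B·A·AC·B·AC·B·A·AC
    A ↦ AC
    B ↦ A
    C ↦ B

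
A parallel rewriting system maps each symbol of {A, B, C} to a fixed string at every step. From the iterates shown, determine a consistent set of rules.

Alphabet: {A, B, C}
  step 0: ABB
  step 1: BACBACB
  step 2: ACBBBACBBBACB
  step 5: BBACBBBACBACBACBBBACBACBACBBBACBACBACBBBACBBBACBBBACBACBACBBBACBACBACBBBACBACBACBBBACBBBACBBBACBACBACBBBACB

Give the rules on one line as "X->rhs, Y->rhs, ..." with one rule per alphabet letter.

A->B, B->ACB, C->B

  step 1 ⇒ step 2: BACBACB ⇒ ACB·B·B·ACB·B·B·ACB
    A ↦ B
    B ↦ ACB
    C ↦ B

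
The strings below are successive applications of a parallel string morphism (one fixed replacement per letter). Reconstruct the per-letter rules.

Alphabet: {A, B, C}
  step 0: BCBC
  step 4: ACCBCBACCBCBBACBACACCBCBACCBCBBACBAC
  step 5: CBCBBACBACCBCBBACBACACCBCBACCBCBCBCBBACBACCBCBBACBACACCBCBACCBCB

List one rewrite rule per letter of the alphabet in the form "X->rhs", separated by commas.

  step 4 ⇒ step 5: ACCBCBACCBCBBACBACACCBCBACCBCBBACBAC ⇒ CBC·B·B·AC·B·AC·CBC·B·B·AC·B·AC·AC·CBC·B·AC·CBC·B·CBC·B·B·AC·B·AC·CBC·B·B·AC·B·AC·AC·CBC·B·AC·CBC·B
    A ↦ CBC
    B ↦ AC
    C ↦ B

A->CBC, B->AC, C->B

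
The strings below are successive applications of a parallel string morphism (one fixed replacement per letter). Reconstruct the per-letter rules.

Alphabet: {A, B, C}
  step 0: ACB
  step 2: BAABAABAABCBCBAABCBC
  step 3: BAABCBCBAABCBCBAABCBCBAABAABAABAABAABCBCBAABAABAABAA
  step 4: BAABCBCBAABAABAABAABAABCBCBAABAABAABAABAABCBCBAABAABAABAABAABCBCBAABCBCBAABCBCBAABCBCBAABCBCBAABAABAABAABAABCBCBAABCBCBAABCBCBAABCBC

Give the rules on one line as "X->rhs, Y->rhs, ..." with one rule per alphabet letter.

A->BC, B->BAA, C->BAA

  step 3 ⇒ step 4: BAABCBCBAABCBCBAABCBCBAABAABAABAABAABCBCBAABAABAABAA ⇒ BAA·BC·BC·BAA·BAA·BAA·BAA·BAA·BC·BC·BAA·BAA·BAA·BAA·BAA·BC·BC·BAA·BAA·BAA·BAA·BAA·BC·BC·BAA·BC·BC·BAA·BC·BC·BAA·BC·BC·BAA·BC·BC·BAA·BAA·BAA·BAA·BAA·BC·BC·BAA·BC·BC·BAA·BC·BC·BAA·BC·BC
    A ↦ BC
    B ↦ BAA
    C ↦ BAA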